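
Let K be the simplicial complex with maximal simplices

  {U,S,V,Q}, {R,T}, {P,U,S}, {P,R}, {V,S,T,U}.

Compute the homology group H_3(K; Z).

Take the total order P < Q < R < S < T < U < V on the vertex set. Then K (dimension 3) consists of the simplices:

  0-simplices (7): P, Q, R, S, T, U, V
  1-simplices (13): PR, PS, PU, QS, QU, QV, RT, ST, SU, SV, TU, TV, UV
  2-simplices (8): PSU, QSU, QSV, QUV, STU, STV, SUV, TUV
  3-simplices (2): QSUV, STUV

so the chain groups are C_0 ≅ Z^7, C_1 ≅ Z^13, C_2 ≅ Z^8, C_3 ≅ Z^2.

∂_1: C_1 → C_0 is given by ∂[p,q] = [q] − [p]. For instance
  ∂QS = S − Q.
This gives a 7×13 integer matrix of rank 6; reducing to Smith normal form yields diagonal entries (1,1,1,1,1,1).

∂_2: C_2 → C_1 maps a triangle to the signed sum of its edges. For instance
  ∂STV = TV − SV + ST,
  ∂SUV = UV − SV + SU.
This gives a 13×8 integer matrix of rank 6; reducing to Smith normal form yields diagonal entries (1,1,1,1,1,1).

∂_3: C_3 → C_2 sends each 3-simplex σ to the alternating sum Σ_i (−1)^i (σ with its i-th vertex removed). For instance
  ∂STUV = TUV − SUV + STV − STU,
  ∂QSUV = SUV − QUV + QSV − QSU.
As a 8×2 matrix over Z this has rank 2, with invariant factors (1,1).

Computing H_k = (kernel of ∂_k) / (image of ∂_{k+1}):

  H_3: rank ker ∂_3 − rank ∂_4 = (2 − 2) − 0 = 0, and there is no ∂_4, so H_3 = 0.

H_3 = 0.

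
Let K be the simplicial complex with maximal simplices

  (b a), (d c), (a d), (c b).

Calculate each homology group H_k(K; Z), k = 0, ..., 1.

H_0 = Z,  H_1 = Z.

Order the vertices as a < b < c < d. Listing each simplex with vertices in this order, K has dimension 1 with simplices:

  0-simplices (4): a, b, c, d
  1-simplices (4): ab, ad, bc, cd

so the chain groups are C_0 ≅ Z^4, C_1 ≅ Z^4.

∂_1: C_1 → C_0 is given by ∂[p,q] = [q] − [p]. For instance
  ∂ab = b − a.
This gives a 4×4 integer matrix of rank 3; reducing to Smith normal form yields diagonal entries (1,1,1).

Now H_k = ker ∂_k / im ∂_{k+1}, so:

  H_0: rank C_0 − rank ∂_1 = 4 − 3 = 1, and the invariant factors of ∂_1 are all 1, so H_0 = Z.
  H_1: rank ker ∂_1 − rank ∂_2 = (4 − 3) − 0 = 1, and there is no ∂_2, so H_1 = Z.

(K is a triangulation of the circle S^1.)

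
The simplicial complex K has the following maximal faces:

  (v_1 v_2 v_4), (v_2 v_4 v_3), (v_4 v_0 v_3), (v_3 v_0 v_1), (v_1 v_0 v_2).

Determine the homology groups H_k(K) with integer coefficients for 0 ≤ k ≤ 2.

K has 5 vertices, 10 edges, 5 triangles.
rank ∂_0 = 0, rank ∂_1 = 4 ⇒ b_0 = 5 − 0 − 4 = 1; all invariant factors of ∂_1 are 1 so no torsion. So H_0 ≅ Z.
rank ∂_1 = 4, rank ∂_2 = 5 ⇒ b_1 = 10 − 4 − 5 = 1; all invariant factors of ∂_2 are 1 so no torsion. So H_1 ≅ Z.
rank ∂_2 = 5, rank ∂_3 = 0 ⇒ b_2 = 5 − 5 − 0 = 0. So H_2 ≅ 0.

H_0 ≅ Z,  H_1 ≅ Z,  H_2 = 0.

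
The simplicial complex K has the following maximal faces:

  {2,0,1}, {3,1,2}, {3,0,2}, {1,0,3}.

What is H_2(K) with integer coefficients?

H_2 ≅ Z.

Fix the vertex order 0 < 1 < 2 < 3 and write every simplex with vertices in increasing order. Then dim K = 2 and the simplices of K are:

  0-simplices (4): [0], [1], [2], [3]
  1-simplices (6): [0,1], [0,2], [0,3], [1,2], [1,3], [2,3]
  2-simplices (4): [0,1,2], [0,1,3], [0,2,3], [1,2,3]

Hence C_0 ≅ Z^4, C_1 ≅ Z^6, C_2 ≅ Z^4.

Boundary ∂_1: C_1 → C_0 is given by ∂[p,q] = [q] − [p].
This gives a 4×6 integer matrix of rank 3; reducing to Smith normal form yields diagonal entries (1,1,1).

∂_2: C_2 → C_1 acts by ∂[p,q,r] = [q,r] − [p,r] + [p,q]. For instance
  ∂[0,1,3] = [1,3] − [0,3] + [0,1],
  ∂[0,2,3] = [2,3] − [0,3] + [0,2].
The resulting 6×4 matrix has rank 3, and its Smith normal form has invariant factors (1,1,1).

Reading off H_k = ker ∂_k / im ∂_{k+1}:

  H_2: rank ker ∂_2 − rank ∂_3 = (4 − 3) − 0 = 1, and there is no ∂_3, so H_2 ≅ Z.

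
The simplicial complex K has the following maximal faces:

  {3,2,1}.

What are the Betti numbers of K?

Fix the vertex order 1 < 2 < 3 and write every simplex with vertices in increasing order. Then dim K = 2 and the simplices of K are:

  0-simplices (3): [1], [2], [3]
  1-simplices (3): [1,2], [1,3], [2,3]
  2-simplices (1): [1,2,3]

giving chain groups C_0 ≅ Z^3, C_1 ≅ Z^3, C_2 ≅ Z^1.

Boundary ∂_1: C_1 → C_0 maps an edge to its endpoints' difference, ∂[p,q] = q − p.
This gives a 3×3 integer matrix of rank 2; reducing to Smith normal form yields diagonal entries (1,1).

The boundary map ∂_2: C_2 → C_1 maps a triangle to the signed sum of its edges. For instance
  ∂[1,2,3] = [2,3] − [1,3] + [1,2].
The resulting 3×1 matrix has rank 1, and its Smith normal form has invariant factors (1).

Now H_k = ker ∂_k / im ∂_{k+1}, so:

  H_0: rank C_0 − rank ∂_1 = 3 − 2 = 1, and the invariant factors of ∂_1 are all 1, so H_0 ≅ Z.
  H_1: rank ker ∂_1 − rank ∂_2 = (3 − 2) − 1 = 0, and the invariant factors of ∂_2 are all 1, so H_1 ≅ 0.
  H_2: rank ker ∂_2 − rank ∂_3 = (1 − 1) − 0 = 0, and there is no ∂_3, so H_2 ≅ 0.

As a check, the Euler characteristic is 3 − 3 + 1 = 1, which agrees with 1 − 0 + 0 = 1.

Hence the Betti numbers are b_0 = 1, b_1 = 0, b_2 = 0.

b_0 = 1, b_1 = 0, b_2 = 0.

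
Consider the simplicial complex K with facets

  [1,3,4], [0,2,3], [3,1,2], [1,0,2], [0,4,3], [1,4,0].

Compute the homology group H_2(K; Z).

H_2 ≅ Z.

K has 5 vertices, 9 edges, 6 triangles.
rank ∂_2 = 5, rank ∂_3 = 0 ⇒ b_2 = 6 − 5 − 0 = 1. So H_2 = Z.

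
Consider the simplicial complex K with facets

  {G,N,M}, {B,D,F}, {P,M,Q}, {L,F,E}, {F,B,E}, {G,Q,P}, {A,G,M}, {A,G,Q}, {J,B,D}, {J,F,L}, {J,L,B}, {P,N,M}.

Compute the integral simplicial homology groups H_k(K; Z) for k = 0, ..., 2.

H_0 = Z^2,  H_1 = Z^2,  H_2 = 0.

Order the vertices as A < B < D < E < F < G < J < L < M < N < P < Q. Listing each simplex with vertices in this order, K has dimension 2 with simplices:

  0-simplices (12): A, B, D, E, F, G, J, L, M, N, P, Q
  1-simplices (24): AG, AM, AQ, BD, BE, BF, BJ, BL, DF, DJ, EF, EL, FJ, FL, GM, GN, GP, GQ, JL, MN, MP, MQ, NP, PQ
  2-simplices (12): AGM, AGQ, BDF, BDJ, BEF, BJL, EFL, FJL, GMN, GPQ, MNP, MPQ

so the chain groups are C_0 ≅ Z^12, C_1 ≅ Z^24, C_2 ≅ Z^12.

Boundary ∂_1: C_1 → C_0 sends each edge [p,q] (with p < q) to q − p. For instance
  ∂GM = M − G.
The resulting 12×24 matrix has rank 10, and its Smith normal form has invariant factors (1,1,1,1,1,1,1,1,1,1).

Boundary ∂_2: C_2 → C_1 maps a triangle to the signed sum of its edges. For instance
  ∂MNP = NP − MP + MN,
  ∂MPQ = PQ − MQ + MP.
As a 24×12 matrix over Z this has rank 12, with invariant factors (1,1,1,1,1,1,1,1,1,1,1,1).

From H_k ≅ ker(∂_k) / im(∂_{k+1}) we obtain:

  H_0: rank C_0 − rank ∂_1 = 12 − 10 = 2, and the invariant factors of ∂_1 are all 1, so H_0 ≅ Z^2.
  H_1: rank ker ∂_1 − rank ∂_2 = (24 − 10) − 12 = 2, and the invariant factors of ∂_2 are all 1, so H_1 ≅ Z^2.
  H_2: rank ker ∂_2 − rank ∂_3 = (12 − 12) − 0 = 0, and there is no ∂_3, so H_2 ≅ 0.

As a check, the Euler characteristic is 12 − 24 + 12 = 0, which agrees with 2 − 2 + 0 = 0.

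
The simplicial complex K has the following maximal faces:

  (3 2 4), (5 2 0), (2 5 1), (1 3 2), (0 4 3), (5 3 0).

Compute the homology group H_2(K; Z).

H_2 = 0.

We work with the vertex ordering 0 < 1 < 2 < 3 < 4 < 5. The simplices of K, each written with vertices in increasing order, are:

  0-simplices (6): [0], [1], [2], [3], [4], [5]
  1-simplices (12): [0,2], [0,3], [0,4], [0,5], [1,2], [1,3], [1,5], [2,3], [2,4], [2,5], [3,4], [3,5]
  2-simplices (6): [0,2,5], [0,3,4], [0,3,5], [1,2,3], [1,2,5], [2,3,4]

so the chain groups are C_0 ≅ Z^6, C_1 ≅ Z^12, C_2 ≅ Z^6.

The boundary map ∂_1: C_1 → C_0 maps an edge to its endpoints' difference, ∂[p,q] = q − p. For instance
  ∂[2,3] = [3] − [2].
As a 6×12 matrix over Z this has rank 5, with invariant factors (1,1,1,1,1).

The boundary map ∂_2: C_2 → C_1 sends each 2-simplex [p,q,r] to [q,r] − [p,r] + [p,q]. For instance
  ∂[1,2,5] = [2,5] − [1,5] + [1,2],
  ∂[0,2,5] = [2,5] − [0,5] + [0,2].
The 12×6 boundary matrix has rank 6 and Smith normal form diag(1,1,1,1,1,1).

Reading off H_k = ker ∂_k / im ∂_{k+1}:

  H_2: rank ker ∂_2 − rank ∂_3 = (6 − 6) − 0 = 0, and there is no ∂_3, so H_2 = 0.

(K is a triangulation of the cylinder S^1 x I.)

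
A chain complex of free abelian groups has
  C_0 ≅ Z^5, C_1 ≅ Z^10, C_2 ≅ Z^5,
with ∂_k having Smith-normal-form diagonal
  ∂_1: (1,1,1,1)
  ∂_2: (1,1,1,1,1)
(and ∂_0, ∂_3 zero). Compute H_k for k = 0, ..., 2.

H_0 ≅ Z,  H_1 ≅ Z,  H_2 = 0.

H_0: b_0 = 5 − 0 − 4 = 1; torsion from ∂_1 factors > 1: none. So H_0 ≅ Z.
H_1: b_1 = 10 − 4 − 5 = 1; torsion from ∂_2 factors > 1: none. So H_1 ≅ Z.
H_2: b_2 = 5 − 5 − 0 = 0; torsion from ∂_3 factors > 1: none. So H_2 ≅ 0.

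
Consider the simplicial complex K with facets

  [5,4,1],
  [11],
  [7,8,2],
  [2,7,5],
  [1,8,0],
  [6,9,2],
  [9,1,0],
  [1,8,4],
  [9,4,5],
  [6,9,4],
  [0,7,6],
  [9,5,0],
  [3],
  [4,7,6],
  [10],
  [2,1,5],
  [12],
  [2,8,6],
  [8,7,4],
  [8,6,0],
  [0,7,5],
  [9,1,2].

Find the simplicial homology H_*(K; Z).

H_0 = Z^5,  H_1 = Z ⊕ Z/2Z,  H_2 = 0.

Order the vertices as 0 < 1 < 2 < 3 < 4 < 5 < 6 < 7 < 8 < 9 < 10 < 11 < 12. Listing each simplex with vertices in this order, K has dimension 2 with simplices:

  0-simplices (13): [0], [1], [2], [3], [4], [5], [6], [7], [8], [9], [10], [11], [12]
  1-simplices (27): (27 of them)
  2-simplices (18): [0,1,8], [0,1,9], [0,5,7], [0,5,9], [0,6,7], [0,6,8], [1,2,5], [1,2,9], [1,4,5], [1,4,8], [2,5,7], [2,6,8], [2,6,9], [2,7,8], [4,5,9], [4,6,7], [4,6,9], [4,7,8]

so the chain groups are C_0 ≅ Z^13, C_1 ≅ Z^27, C_2 ≅ Z^18.

Boundary ∂_1: C_1 → C_0 sends each edge [p,q] (with p < q) to q − p. For instance
  ∂[0,9] = [9] − [0].
The resulting 13×27 matrix has rank 8, and its Smith normal form has invariant factors (1,1,1,1,1,1,1,1).

∂_2: C_2 → C_1 maps a triangle to the signed sum of its edges. For instance
  ∂[0,1,8] = [1,8] − [0,8] + [0,1],
  ∂[2,5,7] = [5,7] − [2,7] + [2,5].
The resulting 27×18 matrix has rank 18, and its Smith normal form has invariant factors (1,1,1,1,1,1,1,1,1,1,1,1,1,1,1,1,1,2).

Reading off H_k = ker ∂_k / im ∂_{k+1}:

  H_0: rank C_0 − rank ∂_1 = 13 − 8 = 5, and the invariant factors of ∂_1 are all 1, so H_0 = Z^5.
  H_1: rank ker ∂_1 − rank ∂_2 = (27 − 8) − 18 = 1, and ∂_2 has invariant factor 2 > 1, so H_1 = Z ⊕ Z/2Z.
  H_2: rank ker ∂_2 − rank ∂_3 = (18 − 18) − 0 = 0, and there is no ∂_3, so H_2 = 0.

As a check, the Euler characteristic is 13 − 27 + 18 = 4, which agrees with 5 − 1 + 0 = 4.
(K is a triangulation of the disjoint union of a set of 4 points and the Klein bottle.)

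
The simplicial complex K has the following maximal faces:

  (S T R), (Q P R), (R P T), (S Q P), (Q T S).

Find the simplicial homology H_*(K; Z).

Order the vertices as P < Q < R < S < T. Listing each simplex with vertices in this order, K has dimension 2 with simplices:

  0-simplices (5): P, Q, R, S, T
  1-simplices (10): PQ, PR, PS, PT, QR, QS, QT, RS, RT, ST
  2-simplices (5): PQR, PQS, PRT, QST, RST

so the chain groups are C_0 ≅ Z^5, C_1 ≅ Z^10, C_2 ≅ Z^5.

The boundary map ∂_1: C_1 → C_0 sends each edge [p,q] (with p < q) to q − p. For instance
  ∂PT = T − P.
The 5×10 boundary matrix has rank 4 and Smith normal form diag(1,1,1,1).

The boundary map ∂_2: C_2 → C_1 maps a triangle to the signed sum of its edges. For instance
  ∂QST = ST − QT + QS,
  ∂PQS = QS − PS + PQ.
This gives a 10×5 integer matrix of rank 5; reducing to Smith normal form yields diagonal entries (1,1,1,1,1).

From H_k ≅ ker(∂_k) / im(∂_{k+1}) we obtain:

  H_0: rank C_0 − rank ∂_1 = 5 − 4 = 1, and the invariant factors of ∂_1 are all 1, so H_0 ≅ Z.
  H_1: rank ker ∂_1 − rank ∂_2 = (10 − 4) − 5 = 1, and the invariant factors of ∂_2 are all 1, so H_1 ≅ Z.
  H_2: rank ker ∂_2 − rank ∂_3 = (5 − 5) − 0 = 0, and there is no ∂_3, so H_2 ≅ 0.

H_0 ≅ Z,  H_1 ≅ Z,  H_2 = 0.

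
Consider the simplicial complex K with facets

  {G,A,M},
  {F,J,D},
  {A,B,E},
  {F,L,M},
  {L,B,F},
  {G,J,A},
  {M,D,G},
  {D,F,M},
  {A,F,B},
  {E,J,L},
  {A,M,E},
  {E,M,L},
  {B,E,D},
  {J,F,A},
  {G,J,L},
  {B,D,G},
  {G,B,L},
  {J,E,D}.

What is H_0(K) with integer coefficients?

Order the vertices as A < B < D < E < F < G < J < L < M. Listing each simplex with vertices in this order, K has dimension 2 with simplices:

  0-simplices (9): A, B, D, E, F, G, J, L, M
  1-simplices (27): AB, AE, AF, AG, AJ, AM, BD, BE, BF, BG, BL, DE, DF, DG, DJ, DM, EJ, EL, EM, FJ, FL, FM, GJ, GL, GM, JL, LM
  2-simplices (18): ABE, ABF, AEM, AFJ, AGJ, AGM, BDE, BDG, BFL, BGL, DEJ, DFJ, DFM, DGM, EJL, ELM, FLM, GJL

Hence C_0 ≅ Z^9, C_1 ≅ Z^27, C_2 ≅ Z^18.

Boundary ∂_1: C_1 → C_0 sends each edge [p,q] (with p < q) to q − p. For instance
  ∂DM = M − D.
This gives a 9×27 integer matrix of rank 8; reducing to Smith normal form yields diagonal entries (1,1,1,1,1,1,1,1).

The boundary map ∂_2: C_2 → C_1 acts by ∂[p,q,r] = [q,r] − [p,r] + [p,q]. For instance
  ∂BFL = FL − BL + BF,
  ∂BGL = GL − BL + BG.
The 27×18 boundary matrix has rank 17 and Smith normal form diag(1,1,1,1,1,1,1,1,1,1,1,1,1,1,1,1,1).

Computing H_k = (kernel of ∂_k) / (image of ∂_{k+1}):

  H_0: rank C_0 − rank ∂_1 = 9 − 8 = 1, and the invariant factors of ∂_1 are all 1, so H_0 = Z.

H_0 = Z.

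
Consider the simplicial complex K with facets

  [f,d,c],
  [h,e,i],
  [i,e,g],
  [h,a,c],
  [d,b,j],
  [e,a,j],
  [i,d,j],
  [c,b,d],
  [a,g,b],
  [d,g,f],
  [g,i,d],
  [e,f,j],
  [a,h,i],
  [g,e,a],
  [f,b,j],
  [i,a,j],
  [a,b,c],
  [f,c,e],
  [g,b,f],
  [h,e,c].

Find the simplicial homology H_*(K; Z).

H_0 = Z,  H_1 = Z ⊕ Z/2Z,  H_2 = 0.

K has 10 vertices, 30 edges, 20 triangles.
rank ∂_0 = 0, rank ∂_1 = 9 ⇒ b_0 = 10 − 0 − 9 = 1; all invariant factors of ∂_1 are 1 so no torsion. So H_0 = Z.
rank ∂_1 = 9, rank ∂_2 = 20 ⇒ b_1 = 30 − 9 − 20 = 1; ∂_2 has invariant factor(s) [2] giving torsion. So H_1 = Z ⊕ Z/2Z.
rank ∂_2 = 20, rank ∂_3 = 0 ⇒ b_2 = 20 − 20 − 0 = 0. So H_2 = 0.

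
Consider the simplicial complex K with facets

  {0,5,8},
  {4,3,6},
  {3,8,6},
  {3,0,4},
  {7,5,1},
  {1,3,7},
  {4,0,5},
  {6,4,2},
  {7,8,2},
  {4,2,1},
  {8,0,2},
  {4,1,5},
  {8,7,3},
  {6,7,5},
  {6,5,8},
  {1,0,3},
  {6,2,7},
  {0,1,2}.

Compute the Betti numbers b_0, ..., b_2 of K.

Order the vertices as 0 < 1 < 2 < 3 < 4 < 5 < 6 < 7 < 8. Listing each simplex with vertices in this order, K has dimension 2 with simplices:

  0-simplices (9): [0], [1], [2], [3], [4], [5], [6], [7], [8]
  1-simplices (27): (27 of them)
  2-simplices (18): [0,1,2], [0,1,3], [0,2,8], [0,3,4], [0,4,5], [0,5,8], [1,2,4], [1,3,7], [1,4,5], [1,5,7], [2,4,6], [2,6,7], [2,7,8], [3,4,6], [3,6,8], [3,7,8], [5,6,7], [5,6,8]

giving chain groups C_0 ≅ Z^9, C_1 ≅ Z^27, C_2 ≅ Z^18.

Boundary ∂_1: C_1 → C_0 maps an edge to its endpoints' difference, ∂[p,q] = q − p. For instance
  ∂[1,4] = [4] − [1].
This gives a 9×27 integer matrix of rank 8; reducing to Smith normal form yields diagonal entries (1,1,1,1,1,1,1,1).

∂_2: C_2 → C_1 sends each 2-simplex [p,q,r] to [q,r] − [p,r] + [p,q]. For instance
  ∂[0,4,5] = [4,5] − [0,5] + [0,4],
  ∂[0,1,3] = [1,3] − [0,3] + [0,1].
As a 27×18 matrix over Z this has rank 18, with invariant factors (1,1,1,1,1,1,1,1,1,1,1,1,1,1,1,1,1,2).

Computing H_k = (kernel of ∂_k) / (image of ∂_{k+1}):

  H_0: rank C_0 − rank ∂_1 = 9 − 8 = 1, and the invariant factors of ∂_1 are all 1, so H_0 ≅ Z.
  H_1: rank ker ∂_1 − rank ∂_2 = (27 − 8) − 18 = 1, and ∂_2 has invariant factor 2 > 1, so H_1 ≅ Z ⊕ Z/2Z.
  H_2: rank ker ∂_2 − rank ∂_3 = (18 − 18) − 0 = 0, and there is no ∂_3, so H_2 ≅ 0.

Hence the Betti numbers are b_0 = 1, b_1 = 1, b_2 = 0.

b_0 = 1, b_1 = 1, b_2 = 0.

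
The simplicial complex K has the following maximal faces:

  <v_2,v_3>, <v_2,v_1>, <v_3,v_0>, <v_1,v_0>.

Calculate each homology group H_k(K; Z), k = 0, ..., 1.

H_0 = Z,  H_1 = Z.

K has 4 vertices, 4 edges.
rank ∂_0 = 0, rank ∂_1 = 3 ⇒ b_0 = 4 − 0 − 3 = 1; all invariant factors of ∂_1 are 1 so no torsion. So H_0 = Z.
rank ∂_1 = 3, rank ∂_2 = 0 ⇒ b_1 = 4 − 3 − 0 = 1. So H_1 = Z.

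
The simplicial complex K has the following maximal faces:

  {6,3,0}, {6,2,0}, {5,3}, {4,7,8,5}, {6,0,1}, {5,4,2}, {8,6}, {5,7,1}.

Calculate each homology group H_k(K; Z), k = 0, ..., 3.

H_0 ≅ Z,  H_1 ≅ Z^3,  H_2 = 0,  H_3 = 0.

We work with the vertex ordering 0 < 1 < 2 < 3 < 4 < 5 < 6 < 7 < 8. The simplices of K, each written with vertices in increasing order, are:

  0-simplices (9): [0], [1], [2], [3], [4], [5], [6], [7], [8]
  1-simplices (19): [0,1], [0,2], [0,3], [0,6], [1,5], [1,6], [1,7], [2,4], [2,5], [2,6], [3,5], [3,6], [4,5], [4,7], [4,8], [5,7], [5,8], [6,8], [7,8]
  2-simplices (9): [0,1,6], [0,2,6], [0,3,6], [1,5,7], [2,4,5], [4,5,7], [4,5,8], [4,7,8], [5,7,8]
  3-simplices (1): [4,5,7,8]

Hence C_0 ≅ Z^9, C_1 ≅ Z^19, C_2 ≅ Z^9, C_3 ≅ Z^1.

∂_1: C_1 → C_0 is given by ∂[p,q] = [q] − [p].
As a 9×19 matrix over Z this has rank 8, with invariant factors (1,1,1,1,1,1,1,1).

Boundary ∂_2: C_2 → C_1 maps a triangle to the signed sum of its edges. For instance
  ∂[2,4,5] = [4,5] − [2,5] + [2,4],
  ∂[4,5,8] = [5,8] − [4,8] + [4,5].
The resulting 19×9 matrix has rank 8, and its Smith normal form has invariant factors (1,1,1,1,1,1,1,1).

∂_3: C_3 → C_2 sends each 3-simplex σ to the alternating sum Σ_i (−1)^i (σ with its i-th vertex removed). For instance
  ∂[4,5,7,8] = [5,7,8] − [4,7,8] + [4,5,8] − [4,5,7].
This gives a 9×1 integer matrix of rank 1; reducing to Smith normal form yields diagonal entries (1).

Reading off H_k = ker ∂_k / im ∂_{k+1}:

  H_0: rank C_0 − rank ∂_1 = 9 − 8 = 1, and the invariant factors of ∂_1 are all 1, so H_0 ≅ Z.
  H_1: rank ker ∂_1 − rank ∂_2 = (19 − 8) − 8 = 3, and the invariant factors of ∂_2 are all 1, so H_1 ≅ Z^3.
  H_2: rank ker ∂_2 − rank ∂_3 = (9 − 8) − 1 = 0, and the invariant factors of ∂_3 are all 1, so H_2 ≅ 0.
  H_3: rank ker ∂_3 − rank ∂_4 = (1 − 1) − 0 = 0, and there is no ∂_4, so H_3 ≅ 0.

As a check, the Euler characteristic is 9 − 19 + 9 − 1 = -2, which agrees with 1 − 3 + 0 − 0 = -2.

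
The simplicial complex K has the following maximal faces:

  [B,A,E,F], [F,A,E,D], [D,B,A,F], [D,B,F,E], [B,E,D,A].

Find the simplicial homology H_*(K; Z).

Fix the vertex order A < B < D < E < F and write every simplex with vertices in increasing order. Then dim K = 3 and the simplices of K are:

  0-simplices (5): A, B, D, E, F
  1-simplices (10): AB, AD, AE, AF, BD, BE, BF, DE, DF, EF
  2-simplices (10): ABD, ABE, ABF, ADE, ADF, AEF, BDE, BDF, BEF, DEF
  3-simplices (5): ABDE, ABDF, ABEF, ADEF, BDEF

Hence C_0 ≅ Z^5, C_1 ≅ Z^10, C_2 ≅ Z^10, C_3 ≅ Z^5.

∂_1: C_1 → C_0 sends each edge [p,q] (with p < q) to q − p.
The 5×10 boundary matrix has rank 4 and Smith normal form diag(1,1,1,1).

The boundary map ∂_2: C_2 → C_1 acts by ∂[p,q,r] = [q,r] − [p,r] + [p,q]. For instance
  ∂ADE = DE − AE + AD,
  ∂ABF = BF − AF + AB.
The resulting 10×10 matrix has rank 6, and its Smith normal form has invariant factors (1,1,1,1,1,1).

Boundary ∂_3: C_3 → C_2 sends each 3-simplex σ to the alternating sum Σ_i (−1)^i (σ with its i-th vertex removed). For instance
  ∂BDEF = DEF − BEF + BDF − BDE,
  ∂ABDF = BDF − ADF + ABF − ABD.
This gives a 10×5 integer matrix of rank 4; reducing to Smith normal form yields diagonal entries (1,1,1,1).

Now H_k = ker ∂_k / im ∂_{k+1}, so:

  H_0: rank C_0 − rank ∂_1 = 5 − 4 = 1, and the invariant factors of ∂_1 are all 1, so H_0 ≅ Z.
  H_1: rank ker ∂_1 − rank ∂_2 = (10 − 4) − 6 = 0, and the invariant factors of ∂_2 are all 1, so H_1 ≅ 0.
  H_2: rank ker ∂_2 − rank ∂_3 = (10 − 6) − 4 = 0, and the invariant factors of ∂_3 are all 1, so H_2 ≅ 0.
  H_3: rank ker ∂_3 − rank ∂_4 = (5 − 4) − 0 = 1, and there is no ∂_4, so H_3 ≅ Z.

As a check, the Euler characteristic is 5 − 10 + 10 − 5 = 0, which agrees with 1 − 0 + 0 − 1 = 0.

H_0 ≅ Z,  H_1 = 0,  H_2 = 0,  H_3 ≅ Z.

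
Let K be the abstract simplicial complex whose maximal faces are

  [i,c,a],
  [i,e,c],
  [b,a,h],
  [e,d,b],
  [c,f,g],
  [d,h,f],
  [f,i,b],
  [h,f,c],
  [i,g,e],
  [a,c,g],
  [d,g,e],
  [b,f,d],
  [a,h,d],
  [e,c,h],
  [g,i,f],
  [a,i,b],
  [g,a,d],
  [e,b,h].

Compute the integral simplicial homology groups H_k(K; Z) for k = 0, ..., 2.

Order the vertices as a < b < c < d < e < f < g < h < i. Listing each simplex with vertices in this order, K has dimension 2 with simplices:

  0-simplices (9): a, b, c, d, e, f, g, h, i
  1-simplices (27): ab, ac, ad, ag, ah, ai, bd, be, bf, bh, bi, ce, cf, cg, ch, ci, de, df, dg, dh, eg, eh, ei, fg, fh, fi, gi
  2-simplices (18): abh, abi, acg, aci, adg, adh, bde, bdf, beh, bfi, ceh, cei, cfg, cfh, deg, dfh, egi, fgi

so the chain groups are C_0 ≅ Z^9, C_1 ≅ Z^27, C_2 ≅ Z^18.

∂_1: C_1 → C_0 sends each edge [p,q] (with p < q) to q − p. For instance
  ∂gi = i − g.
The 9×27 boundary matrix has rank 8 and Smith normal form diag(1,1,1,1,1,1,1,1).

∂_2: C_2 → C_1 maps a triangle to the signed sum of its edges. For instance
  ∂abi = bi − ai + ab,
  ∂abh = bh − ah + ab.
This gives a 27×18 integer matrix of rank 18; reducing to Smith normal form yields diagonal entries (1,1,1,1,1,1,1,1,1,1,1,1,1,1,1,1,1,2).

From H_k ≅ ker(∂_k) / im(∂_{k+1}) we obtain:

  H_0: rank C_0 − rank ∂_1 = 9 − 8 = 1, and the invariant factors of ∂_1 are all 1, so H_0 = Z.
  H_1: rank ker ∂_1 − rank ∂_2 = (27 − 8) − 18 = 1, and ∂_2 has invariant factor 2 > 1, so H_1 = Z ⊕ Z_2.
  H_2: rank ker ∂_2 − rank ∂_3 = (18 − 18) − 0 = 0, and there is no ∂_3, so H_2 = 0.

H_0 ≅ Z,  H_1 ≅ Z ⊕ Z_2,  H_2 = 0.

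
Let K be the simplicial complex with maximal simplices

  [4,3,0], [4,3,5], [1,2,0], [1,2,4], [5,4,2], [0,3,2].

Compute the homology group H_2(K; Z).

Fix the vertex order 0 < 1 < 2 < 3 < 4 < 5 and write every simplex with vertices in increasing order. Then dim K = 2 and the simplices of K are:

  0-simplices (6): [0], [1], [2], [3], [4], [5]
  1-simplices (12): [0,1], [0,2], [0,3], [0,4], [1,2], [1,4], [2,3], [2,4], [2,5], [3,4], [3,5], [4,5]
  2-simplices (6): [0,1,2], [0,2,3], [0,3,4], [1,2,4], [2,4,5], [3,4,5]

so the chain groups are C_0 ≅ Z^6, C_1 ≅ Z^12, C_2 ≅ Z^6.

The boundary map ∂_1: C_1 → C_0 maps an edge to its endpoints' difference, ∂[p,q] = q − p. For instance
  ∂[0,2] = [2] − [0].
This gives a 6×12 integer matrix of rank 5; reducing to Smith normal form yields diagonal entries (1,1,1,1,1).

∂_2: C_2 → C_1 maps a triangle to the signed sum of its edges. For instance
  ∂[0,1,2] = [1,2] − [0,2] + [0,1],
  ∂[0,2,3] = [2,3] − [0,3] + [0,2].
The 12×6 boundary matrix has rank 6 and Smith normal form diag(1,1,1,1,1,1).

Computing H_k = (kernel of ∂_k) / (image of ∂_{k+1}):

  H_2: rank ker ∂_2 − rank ∂_3 = (6 − 6) − 0 = 0, and there is no ∂_3, so H_2 ≅ 0.

(K is a triangulation of the cylinder S^1 x I.)

H_2 ≅ 0.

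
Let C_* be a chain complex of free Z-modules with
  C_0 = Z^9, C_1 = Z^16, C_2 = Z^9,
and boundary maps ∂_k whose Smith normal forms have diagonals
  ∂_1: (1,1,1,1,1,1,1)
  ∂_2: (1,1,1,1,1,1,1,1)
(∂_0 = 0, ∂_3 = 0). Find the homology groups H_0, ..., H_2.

H_0 = Z^2,  H_1 = Z,  H_2 = Z.

H_0: b_0 = 9 − 0 − 7 = 2; torsion from ∂_1 factors > 1: none. So H_0 = Z^2.
H_1: b_1 = 16 − 7 − 8 = 1; torsion from ∂_2 factors > 1: none. So H_1 = Z.
H_2: b_2 = 9 − 8 − 0 = 1; torsion from ∂_3 factors > 1: none. So H_2 = Z.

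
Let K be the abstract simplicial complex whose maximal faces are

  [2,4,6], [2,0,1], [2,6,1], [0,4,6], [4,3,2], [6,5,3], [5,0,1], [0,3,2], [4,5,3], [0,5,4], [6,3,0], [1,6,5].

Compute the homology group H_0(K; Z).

Take the total order 0 < 1 < 2 < 3 < 4 < 5 < 6 on the vertex set. Then K (dimension 2) consists of the simplices:

  0-simplices (7): [0], [1], [2], [3], [4], [5], [6]
  1-simplices (18): [0,1], [0,2], [0,3], [0,4], [0,5], [0,6], [1,2], [1,5], [1,6], [2,3], [2,4], [2,6], [3,4], [3,5], [3,6], [4,5], [4,6], [5,6]
  2-simplices (12): [0,1,2], [0,1,5], [0,2,3], [0,3,6], [0,4,5], [0,4,6], [1,2,6], [1,5,6], [2,3,4], [2,4,6], [3,4,5], [3,5,6]

so the chain groups are C_0 ≅ Z^7, C_1 ≅ Z^18, C_2 ≅ Z^12.

∂_1: C_1 → C_0 is given by ∂[p,q] = [q] − [p].
The 7×18 boundary matrix has rank 6 and Smith normal form diag(1,1,1,1,1,1).

The boundary map ∂_2: C_2 → C_1 acts by ∂[p,q,r] = [q,r] − [p,r] + [p,q]. For instance
  ∂[3,5,6] = [5,6] − [3,6] + [3,5],
  ∂[0,4,5] = [4,5] − [0,5] + [0,4].
As a 18×12 matrix over Z this has rank 12, with invariant factors (1,1,1,1,1,1,1,1,1,1,1,2).

Computing H_k = (kernel of ∂_k) / (image of ∂_{k+1}):

  H_0: rank C_0 − rank ∂_1 = 7 − 6 = 1, and the invariant factors of ∂_1 are all 1, so H_0 = Z.

H_0 = Z.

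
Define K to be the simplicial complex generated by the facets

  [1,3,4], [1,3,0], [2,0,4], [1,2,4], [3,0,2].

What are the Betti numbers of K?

b_0 = 1, b_1 = 1, b_2 = 0.

K has 5 vertices, 10 edges, 5 triangles.
rank ∂_0 = 0, rank ∂_1 = 4 ⇒ b_0 = 5 − 0 − 4 = 1; all invariant factors of ∂_1 are 1 so no torsion. So H_0 ≅ Z.
rank ∂_1 = 4, rank ∂_2 = 5 ⇒ b_1 = 10 − 4 − 5 = 1; all invariant factors of ∂_2 are 1 so no torsion. So H_1 ≅ Z.
rank ∂_2 = 5, rank ∂_3 = 0 ⇒ b_2 = 5 − 5 − 0 = 0. So H_2 ≅ 0.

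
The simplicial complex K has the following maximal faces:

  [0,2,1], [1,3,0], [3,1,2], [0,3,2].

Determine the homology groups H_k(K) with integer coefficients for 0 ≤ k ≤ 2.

Order the vertices as 0 < 1 < 2 < 3. Listing each simplex with vertices in this order, K has dimension 2 with simplices:

  0-simplices (4): [0], [1], [2], [3]
  1-simplices (6): [0,1], [0,2], [0,3], [1,2], [1,3], [2,3]
  2-simplices (4): [0,1,2], [0,1,3], [0,2,3], [1,2,3]

Hence C_0 ≅ Z^4, C_1 ≅ Z^6, C_2 ≅ Z^4.

Boundary ∂_1: C_1 → C_0 maps an edge to its endpoints' difference, ∂[p,q] = q − p. For instance
  ∂[0,3] = [3] − [0].
The 4×6 boundary matrix has rank 3 and Smith normal form diag(1,1,1).

∂_2: C_2 → C_1 acts by ∂[p,q,r] = [q,r] − [p,r] + [p,q]. For instance
  ∂[0,1,3] = [1,3] − [0,3] + [0,1],
  ∂[1,2,3] = [2,3] − [1,3] + [1,2].
The 6×4 boundary matrix has rank 3 and Smith normal form diag(1,1,1).

Reading off H_k = ker ∂_k / im ∂_{k+1}:

  H_0: rank C_0 − rank ∂_1 = 4 − 3 = 1, and the invariant factors of ∂_1 are all 1, so H_0 = Z.
  H_1: rank ker ∂_1 − rank ∂_2 = (6 − 3) − 3 = 0, and the invariant factors of ∂_2 are all 1, so H_1 = 0.
  H_2: rank ker ∂_2 − rank ∂_3 = (4 − 3) − 0 = 1, and there is no ∂_3, so H_2 = Z.

As a check, the Euler characteristic is 4 − 6 + 4 = 2, which agrees with 1 − 0 + 1 = 2.

H_0 ≅ Z,  H_1 = 0,  H_2 ≅ Z.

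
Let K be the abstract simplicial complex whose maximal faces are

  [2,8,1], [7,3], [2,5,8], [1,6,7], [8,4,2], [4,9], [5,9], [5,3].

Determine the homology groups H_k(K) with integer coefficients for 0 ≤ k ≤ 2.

K has 9 vertices, 14 edges, 4 triangles.
rank ∂_0 = 0, rank ∂_1 = 8 ⇒ b_0 = 9 − 0 − 8 = 1; all invariant factors of ∂_1 are 1 so no torsion. So H_0 ≅ Z.
rank ∂_1 = 8, rank ∂_2 = 4 ⇒ b_1 = 14 − 8 − 4 = 2; all invariant factors of ∂_2 are 1 so no torsion. So H_1 ≅ Z^2.
rank ∂_2 = 4, rank ∂_3 = 0 ⇒ b_2 = 4 − 4 − 0 = 0. So H_2 ≅ 0.

H_0 = Z,  H_1 = Z^2,  H_2 = 0.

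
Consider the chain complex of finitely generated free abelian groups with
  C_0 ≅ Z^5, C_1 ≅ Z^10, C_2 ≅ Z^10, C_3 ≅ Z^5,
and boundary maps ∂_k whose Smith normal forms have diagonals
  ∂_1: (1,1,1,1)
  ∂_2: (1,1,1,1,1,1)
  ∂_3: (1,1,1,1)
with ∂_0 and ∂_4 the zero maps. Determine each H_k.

H_0 = Z,  H_1 = 0,  H_2 = 0,  H_3 = Z.

H_0: b_0 = 5 − 0 − 4 = 1; torsion from ∂_1 factors > 1: none. So H_0 = Z.
H_1: b_1 = 10 − 4 − 6 = 0; torsion from ∂_2 factors > 1: none. So H_1 = 0.
H_2: b_2 = 10 − 6 − 4 = 0; torsion from ∂_3 factors > 1: none. So H_2 = 0.
H_3: b_3 = 5 − 4 − 0 = 1; torsion from ∂_4 factors > 1: none. So H_3 = Z.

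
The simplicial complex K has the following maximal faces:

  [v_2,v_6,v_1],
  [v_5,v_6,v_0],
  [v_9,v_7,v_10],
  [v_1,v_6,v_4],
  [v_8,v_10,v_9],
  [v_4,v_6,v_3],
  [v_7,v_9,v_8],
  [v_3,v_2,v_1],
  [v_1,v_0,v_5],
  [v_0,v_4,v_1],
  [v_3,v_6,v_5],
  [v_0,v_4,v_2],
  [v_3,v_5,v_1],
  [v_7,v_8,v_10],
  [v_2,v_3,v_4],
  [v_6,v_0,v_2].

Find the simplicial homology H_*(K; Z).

H_0 = Z^2,  H_1 = Z/2,  H_2 = Z.

Order the vertices as v_0 < v_1 < v_2 < v_3 < v_4 < v_5 < v_6 < v_7 < v_8 < v_9 < v_10. Listing each simplex with vertices in this order, K has dimension 2 with simplices:

  0-simplices (11): [v_0], [v_1], [v_2], [v_3], [v_4], [v_5], [v_6], [v_7], [v_8], [v_9], [v_10]
  1-simplices (24): (24 of them)
  2-simplices (16): (16 of them)

giving chain groups C_0 ≅ Z^11, C_1 ≅ Z^24, C_2 ≅ Z^16.

Boundary ∂_1: C_1 → C_0 sends each edge [p,q] (with p < q) to q − p. For instance
  ∂[v_1,v_3] = [v_3] − [v_1].
This gives a 11×24 integer matrix of rank 9; reducing to Smith normal form yields diagonal entries (1,1,1,1,1,1,1,1,1).

∂_2: C_2 → C_1 maps a triangle to the signed sum of its edges. For instance
  ∂[v_3,v_4,v_6] = [v_4,v_6] − [v_3,v_6] + [v_3,v_4],
  ∂[v_7,v_9,v_10] = [v_9,v_10] − [v_7,v_10] + [v_7,v_9].
The resulting 24×16 matrix has rank 15, and its Smith normal form has invariant factors (1,1,1,1,1,1,1,1,1,1,1,1,1,1,2).

Reading off H_k = ker ∂_k / im ∂_{k+1}:

  H_0: rank C_0 − rank ∂_1 = 11 − 9 = 2, and the invariant factors of ∂_1 are all 1, so H_0 = Z^2.
  H_1: rank ker ∂_1 − rank ∂_2 = (24 − 9) − 15 = 0, and ∂_2 has invariant factor 2 > 1, so H_1 = Z/2.
  H_2: rank ker ∂_2 − rank ∂_3 = (16 − 15) − 0 = 1, and there is no ∂_3, so H_2 = Z.

As a check, the Euler characteristic is 11 − 24 + 16 = 3, which agrees with 2 − 0 + 1 = 3.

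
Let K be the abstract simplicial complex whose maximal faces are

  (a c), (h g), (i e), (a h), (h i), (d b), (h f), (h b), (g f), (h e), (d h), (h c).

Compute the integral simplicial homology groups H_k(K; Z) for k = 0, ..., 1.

Take the total order a < b < c < d < e < f < g < h < i on the vertex set. Then K (dimension 1) consists of the simplices:

  0-simplices (9): a, b, c, d, e, f, g, h, i
  1-simplices (12): ac, ah, bd, bh, ch, dh, eh, ei, fg, fh, gh, hi

so the chain groups are C_0 ≅ Z^9, C_1 ≅ Z^12.

The boundary map ∂_1: C_1 → C_0 sends each edge [p,q] (with p < q) to q − p. For instance
  ∂ah = h − a.
The 9×12 boundary matrix has rank 8 and Smith normal form diag(1,1,1,1,1,1,1,1).

From H_k ≅ ker(∂_k) / im(∂_{k+1}) we obtain:

  H_0: rank C_0 − rank ∂_1 = 9 − 8 = 1, and the invariant factors of ∂_1 are all 1, so H_0 = Z.
  H_1: rank ker ∂_1 − rank ∂_2 = (12 − 8) − 0 = 4, and there is no ∂_2, so H_1 = Z^4.

H_0 ≅ Z,  H_1 ≅ Z^4.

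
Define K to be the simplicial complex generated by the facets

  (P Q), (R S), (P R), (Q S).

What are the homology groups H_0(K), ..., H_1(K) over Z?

Fix the vertex order P < Q < R < S and write every simplex with vertices in increasing order. Then dim K = 1 and the simplices of K are:

  0-simplices (4): P, Q, R, S
  1-simplices (4): PQ, PR, QS, RS

giving chain groups C_0 ≅ Z^4, C_1 ≅ Z^4.

The boundary map ∂_1: C_1 → C_0 is given by ∂[p,q] = [q] − [p]. For instance
  ∂PR = R − P.
As a 4×4 matrix over Z this has rank 3, with invariant factors (1,1,1).

Computing H_k = (kernel of ∂_k) / (image of ∂_{k+1}):

  H_0: rank C_0 − rank ∂_1 = 4 − 3 = 1, and the invariant factors of ∂_1 are all 1, so H_0 = Z.
  H_1: rank ker ∂_1 − rank ∂_2 = (4 − 3) − 0 = 1, and there is no ∂_2, so H_1 = Z.

As a check, the Euler characteristic is 4 − 4 = 0, which agrees with 1 − 1 = 0.

H_0 ≅ Z,  H_1 ≅ Z.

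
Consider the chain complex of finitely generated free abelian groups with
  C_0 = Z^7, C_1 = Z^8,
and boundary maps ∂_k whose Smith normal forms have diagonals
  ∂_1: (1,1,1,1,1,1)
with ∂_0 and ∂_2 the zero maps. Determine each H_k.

H_0: b_0 = 7 − 0 − 6 = 1; torsion from ∂_1 factors > 1: none. So H_0 ≅ Z.
H_1: b_1 = 8 − 6 − 0 = 2; torsion from ∂_2 factors > 1: none. So H_1 ≅ Z^2.

H_0 ≅ Z,  H_1 ≅ Z^2.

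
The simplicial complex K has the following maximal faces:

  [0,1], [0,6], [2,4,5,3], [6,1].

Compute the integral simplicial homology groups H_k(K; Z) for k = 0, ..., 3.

We work with the vertex ordering 0 < 1 < 2 < 3 < 4 < 5 < 6. The simplices of K, each written with vertices in increasing order, are:

  0-simplices (7): [0], [1], [2], [3], [4], [5], [6]
  1-simplices (9): [0,1], [0,6], [1,6], [2,3], [2,4], [2,5], [3,4], [3,5], [4,5]
  2-simplices (4): [2,3,4], [2,3,5], [2,4,5], [3,4,5]
  3-simplices (1): [2,3,4,5]

Hence C_0 ≅ Z^7, C_1 ≅ Z^9, C_2 ≅ Z^4, C_3 ≅ Z^1.

∂_1: C_1 → C_0 maps an edge to its endpoints' difference, ∂[p,q] = q − p.
The resulting 7×9 matrix has rank 5, and its Smith normal form has invariant factors (1,1,1,1,1).

The boundary map ∂_2: C_2 → C_1 acts by ∂[p,q,r] = [q,r] − [p,r] + [p,q]. For instance
  ∂[2,4,5] = [4,5] − [2,5] + [2,4],
  ∂[3,4,5] = [4,5] − [3,5] + [3,4].
As a 9×4 matrix over Z this has rank 3, with invariant factors (1,1,1).

∂_3: C_3 → C_2 sends each 3-simplex σ to the alternating sum Σ_i (−1)^i (σ with its i-th vertex removed). For instance
  ∂[2,3,4,5] = [3,4,5] − [2,4,5] + [2,3,5] − [2,3,4].
This gives a 4×1 integer matrix of rank 1; reducing to Smith normal form yields diagonal entries (1).

Reading off H_k = ker ∂_k / im ∂_{k+1}:

  H_0: rank C_0 − rank ∂_1 = 7 − 5 = 2, and the invariant factors of ∂_1 are all 1, so H_0 = Z^2.
  H_1: rank ker ∂_1 − rank ∂_2 = (9 − 5) − 3 = 1, and the invariant factors of ∂_2 are all 1, so H_1 = Z.
  H_2: rank ker ∂_2 − rank ∂_3 = (4 − 3) − 1 = 0, and the invariant factors of ∂_3 are all 1, so H_2 = 0.
  H_3: rank ker ∂_3 − rank ∂_4 = (1 − 1) − 0 = 0, and there is no ∂_4, so H_3 = 0.

As a check, the Euler characteristic is 7 − 9 + 4 − 1 = 1, which agrees with 2 − 1 + 0 − 0 = 1.

H_0 ≅ Z^2,  H_1 ≅ Z,  H_2 = 0,  H_3 = 0.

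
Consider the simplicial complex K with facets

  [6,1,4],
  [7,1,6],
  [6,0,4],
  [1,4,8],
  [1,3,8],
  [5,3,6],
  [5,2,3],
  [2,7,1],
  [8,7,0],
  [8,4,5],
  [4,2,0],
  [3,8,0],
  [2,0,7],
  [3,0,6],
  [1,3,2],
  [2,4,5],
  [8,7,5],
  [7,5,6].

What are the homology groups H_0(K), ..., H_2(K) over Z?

Fix the vertex order 0 < 1 < 2 < 3 < 4 < 5 < 6 < 7 < 8 and write every simplex with vertices in increasing order. Then dim K = 2 and the simplices of K are:

  0-simplices (9): [0], [1], [2], [3], [4], [5], [6], [7], [8]
  1-simplices (27): (27 of them)
  2-simplices (18): [0,2,4], [0,2,7], [0,3,6], [0,3,8], [0,4,6], [0,7,8], [1,2,3], [1,2,7], [1,3,8], [1,4,6], [1,4,8], [1,6,7], [2,3,5], [2,4,5], [3,5,6], [4,5,8], [5,6,7], [5,7,8]

so the chain groups are C_0 ≅ Z^9, C_1 ≅ Z^27, C_2 ≅ Z^18.

Boundary ∂_1: C_1 → C_0 is given by ∂[p,q] = [q] − [p]. For instance
  ∂[5,8] = [8] − [5].
The resulting 9×27 matrix has rank 8, and its Smith normal form has invariant factors (1,1,1,1,1,1,1,1).

Boundary ∂_2: C_2 → C_1 sends each 2-simplex [p,q,r] to [q,r] − [p,r] + [p,q]. For instance
  ∂[1,4,6] = [4,6] − [1,6] + [1,4],
  ∂[2,4,5] = [4,5] − [2,5] + [2,4].
This gives a 27×18 integer matrix of rank 17; reducing to Smith normal form yields diagonal entries (1,1,1,1,1,1,1,1,1,1,1,1,1,1,1,1,1).

Computing H_k = (kernel of ∂_k) / (image of ∂_{k+1}):

  H_0: rank C_0 − rank ∂_1 = 9 − 8 = 1, and the invariant factors of ∂_1 are all 1, so H_0 ≅ Z.
  H_1: rank ker ∂_1 − rank ∂_2 = (27 − 8) − 17 = 2, and the invariant factors of ∂_2 are all 1, so H_1 ≅ Z^2.
  H_2: rank ker ∂_2 − rank ∂_3 = (18 − 17) − 0 = 1, and there is no ∂_3, so H_2 ≅ Z.

H_0 = Z,  H_1 = Z^2,  H_2 = Z.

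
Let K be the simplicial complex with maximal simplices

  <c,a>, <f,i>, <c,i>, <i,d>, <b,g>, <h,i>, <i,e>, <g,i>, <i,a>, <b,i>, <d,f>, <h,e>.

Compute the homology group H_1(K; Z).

Take the total order a < b < c < d < e < f < g < h < i on the vertex set. Then K (dimension 1) consists of the simplices:

  0-simplices (9): a, b, c, d, e, f, g, h, i
  1-simplices (12): ac, ai, bg, bi, ci, df, di, eh, ei, fi, gi, hi

Hence C_0 ≅ Z^9, C_1 ≅ Z^12.

The boundary map ∂_1: C_1 → C_0 maps an edge to its endpoints' difference, ∂[p,q] = q − p.
The resulting 9×12 matrix has rank 8, and its Smith normal form has invariant factors (1,1,1,1,1,1,1,1).

Reading off H_k = ker ∂_k / im ∂_{k+1}:

  H_1: rank ker ∂_1 − rank ∂_2 = (12 − 8) − 0 = 4, and there is no ∂_2, so H_1 = Z^4.

H_1 = Z^4.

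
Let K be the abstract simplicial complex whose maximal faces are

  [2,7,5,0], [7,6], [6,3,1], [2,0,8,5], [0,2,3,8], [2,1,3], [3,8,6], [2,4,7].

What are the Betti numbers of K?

K has 9 vertices, 20 edges, 14 triangles, 3 3-simplices.
rank ∂_0 = 0, rank ∂_1 = 8 ⇒ b_0 = 9 − 0 − 8 = 1; all invariant factors of ∂_1 are 1 so no torsion. So H_0 = Z.
rank ∂_1 = 8, rank ∂_2 = 11 ⇒ b_1 = 20 − 8 − 11 = 1; all invariant factors of ∂_2 are 1 so no torsion. So H_1 = Z.
rank ∂_2 = 11, rank ∂_3 = 3 ⇒ b_2 = 14 − 11 − 3 = 0; all invariant factors of ∂_3 are 1 so no torsion. So H_2 = 0.
rank ∂_3 = 3, rank ∂_4 = 0 ⇒ b_3 = 3 − 3 − 0 = 0. So H_3 = 0.

b_0 = 1, b_1 = 1, b_2 = 0, b_3 = 0.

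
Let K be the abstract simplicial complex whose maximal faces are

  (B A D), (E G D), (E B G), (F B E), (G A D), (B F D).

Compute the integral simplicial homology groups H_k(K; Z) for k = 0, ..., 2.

Fix the vertex order A < B < D < E < F < G and write every simplex with vertices in increasing order. Then dim K = 2 and the simplices of K are:

  0-simplices (6): A, B, D, E, F, G
  1-simplices (12): AB, AD, AG, BD, BE, BF, BG, DE, DF, DG, EF, EG
  2-simplices (6): ABD, ADG, BDF, BEF, BEG, DEG

so the chain groups are C_0 ≅ Z^6, C_1 ≅ Z^12, C_2 ≅ Z^6.

∂_1: C_1 → C_0 maps an edge to its endpoints' difference, ∂[p,q] = q − p.
As a 6×12 matrix over Z this has rank 5, with invariant factors (1,1,1,1,1).

The boundary map ∂_2: C_2 → C_1 maps a triangle to the signed sum of its edges. For instance
  ∂DEG = EG − DG + DE,
  ∂BEG = EG − BG + BE.
The 12×6 boundary matrix has rank 6 and Smith normal form diag(1,1,1,1,1,1).

Reading off H_k = ker ∂_k / im ∂_{k+1}:

  H_0: rank C_0 − rank ∂_1 = 6 − 5 = 1, and the invariant factors of ∂_1 are all 1, so H_0 = Z.
  H_1: rank ker ∂_1 − rank ∂_2 = (12 − 5) − 6 = 1, and the invariant factors of ∂_2 are all 1, so H_1 = Z.
  H_2: rank ker ∂_2 − rank ∂_3 = (6 − 6) − 0 = 0, and there is no ∂_3, so H_2 = 0.

As a check, the Euler characteristic is 6 − 12 + 6 = 0, which agrees with 1 − 1 + 0 = 0.
(K is a triangulation of the cylinder S^1 x I.)

H_0 ≅ Z,  H_1 ≅ Z,  H_2 = 0.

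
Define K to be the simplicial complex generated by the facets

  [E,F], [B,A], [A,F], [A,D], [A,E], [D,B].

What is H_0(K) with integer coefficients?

Order the vertices as A < B < D < E < F. Listing each simplex with vertices in this order, K has dimension 1 with simplices:

  0-simplices (5): A, B, D, E, F
  1-simplices (6): AB, AD, AE, AF, BD, EF

so the chain groups are C_0 ≅ Z^5, C_1 ≅ Z^6.

Boundary ∂_1: C_1 → C_0 maps an edge to its endpoints' difference, ∂[p,q] = q − p. For instance
  ∂AE = E − A.
The resulting 5×6 matrix has rank 4, and its Smith normal form has invariant factors (1,1,1,1).

From H_k ≅ ker(∂_k) / im(∂_{k+1}) we obtain:

  H_0: rank C_0 − rank ∂_1 = 5 − 4 = 1, and the invariant factors of ∂_1 are all 1, so H_0 ≅ Z.

H_0 = Z.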